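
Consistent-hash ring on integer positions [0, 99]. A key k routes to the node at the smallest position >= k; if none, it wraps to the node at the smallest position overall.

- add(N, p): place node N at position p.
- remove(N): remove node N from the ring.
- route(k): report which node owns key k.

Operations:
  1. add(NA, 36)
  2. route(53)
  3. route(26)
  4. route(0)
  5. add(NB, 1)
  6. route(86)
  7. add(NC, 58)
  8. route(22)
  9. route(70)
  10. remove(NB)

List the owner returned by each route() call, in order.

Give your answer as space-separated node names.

Answer: NA NA NA NB NA NB

Derivation:
Op 1: add NA@36 -> ring=[36:NA]
Op 2: route key 53: none >= 53, wrap to smallest pos 36 -> NA
Op 3: route key 26: smallest pos >= 26 is 36 -> NA
Op 4: route key 0: smallest pos >= 0 is 36 -> NA
Op 5: add NB@1 -> ring=[1:NB,36:NA]
Op 6: route key 86: none >= 86, wrap to smallest pos 1 -> NB
Op 7: add NC@58 -> ring=[1:NB,36:NA,58:NC]
Op 8: route key 22: smallest pos >= 22 is 36 -> NA
Op 9: route key 70: none >= 70, wrap to smallest pos 1 -> NB
Op 10: remove NB -> ring=[36:NA,58:NC]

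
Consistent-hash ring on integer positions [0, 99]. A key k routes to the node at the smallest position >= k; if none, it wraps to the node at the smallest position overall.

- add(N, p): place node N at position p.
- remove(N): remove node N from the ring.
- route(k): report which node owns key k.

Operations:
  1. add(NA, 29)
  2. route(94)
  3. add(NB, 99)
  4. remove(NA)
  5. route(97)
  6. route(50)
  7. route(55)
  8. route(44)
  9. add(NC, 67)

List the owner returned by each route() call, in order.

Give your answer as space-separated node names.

Answer: NA NB NB NB NB

Derivation:
Op 1: add NA@29 -> ring=[29:NA]
Op 2: route key 94: none >= 94, wrap to smallest pos 29 -> NA
Op 3: add NB@99 -> ring=[29:NA,99:NB]
Op 4: remove NA -> ring=[99:NB]
Op 5: route key 97: smallest pos >= 97 is 99 -> NB
Op 6: route key 50: smallest pos >= 50 is 99 -> NB
Op 7: route key 55: smallest pos >= 55 is 99 -> NB
Op 8: route key 44: smallest pos >= 44 is 99 -> NB
Op 9: add NC@67 -> ring=[67:NC,99:NB]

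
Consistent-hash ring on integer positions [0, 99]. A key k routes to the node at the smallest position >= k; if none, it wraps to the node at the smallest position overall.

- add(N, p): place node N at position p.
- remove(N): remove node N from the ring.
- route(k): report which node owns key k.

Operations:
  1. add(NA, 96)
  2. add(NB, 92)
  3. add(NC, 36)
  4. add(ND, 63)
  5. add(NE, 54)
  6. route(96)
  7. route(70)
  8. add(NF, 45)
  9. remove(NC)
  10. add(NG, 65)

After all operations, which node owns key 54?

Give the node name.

Op 1: add NA@96 -> ring=[96:NA]
Op 2: add NB@92 -> ring=[92:NB,96:NA]
Op 3: add NC@36 -> ring=[36:NC,92:NB,96:NA]
Op 4: add ND@63 -> ring=[36:NC,63:ND,92:NB,96:NA]
Op 5: add NE@54 -> ring=[36:NC,54:NE,63:ND,92:NB,96:NA]
Op 6: route key 96: smallest pos >= 96 is 96 -> NA
Op 7: route key 70: smallest pos >= 70 is 92 -> NB
Op 8: add NF@45 -> ring=[36:NC,45:NF,54:NE,63:ND,92:NB,96:NA]
Op 9: remove NC -> ring=[45:NF,54:NE,63:ND,92:NB,96:NA]
Op 10: add NG@65 -> ring=[45:NF,54:NE,63:ND,65:NG,92:NB,96:NA]
Final route key 54: smallest pos >= 54 is 54 -> NE

Answer: NE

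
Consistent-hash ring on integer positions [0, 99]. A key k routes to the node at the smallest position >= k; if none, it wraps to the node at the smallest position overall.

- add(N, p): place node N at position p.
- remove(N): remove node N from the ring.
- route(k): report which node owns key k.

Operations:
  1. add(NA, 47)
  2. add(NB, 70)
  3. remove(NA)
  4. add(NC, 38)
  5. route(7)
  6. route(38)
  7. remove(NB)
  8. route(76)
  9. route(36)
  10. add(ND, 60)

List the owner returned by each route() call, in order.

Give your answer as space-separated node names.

Op 1: add NA@47 -> ring=[47:NA]
Op 2: add NB@70 -> ring=[47:NA,70:NB]
Op 3: remove NA -> ring=[70:NB]
Op 4: add NC@38 -> ring=[38:NC,70:NB]
Op 5: route key 7: smallest pos >= 7 is 38 -> NC
Op 6: route key 38: smallest pos >= 38 is 38 -> NC
Op 7: remove NB -> ring=[38:NC]
Op 8: route key 76: none >= 76, wrap to smallest pos 38 -> NC
Op 9: route key 36: smallest pos >= 36 is 38 -> NC
Op 10: add ND@60 -> ring=[38:NC,60:ND]

Answer: NC NC NC NC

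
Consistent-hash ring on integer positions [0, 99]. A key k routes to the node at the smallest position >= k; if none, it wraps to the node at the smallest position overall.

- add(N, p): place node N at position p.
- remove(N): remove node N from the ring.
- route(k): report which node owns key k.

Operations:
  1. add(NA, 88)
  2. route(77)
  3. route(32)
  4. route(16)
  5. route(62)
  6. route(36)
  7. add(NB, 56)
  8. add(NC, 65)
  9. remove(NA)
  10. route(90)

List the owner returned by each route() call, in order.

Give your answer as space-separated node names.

Answer: NA NA NA NA NA NB

Derivation:
Op 1: add NA@88 -> ring=[88:NA]
Op 2: route key 77: smallest pos >= 77 is 88 -> NA
Op 3: route key 32: smallest pos >= 32 is 88 -> NA
Op 4: route key 16: smallest pos >= 16 is 88 -> NA
Op 5: route key 62: smallest pos >= 62 is 88 -> NA
Op 6: route key 36: smallest pos >= 36 is 88 -> NA
Op 7: add NB@56 -> ring=[56:NB,88:NA]
Op 8: add NC@65 -> ring=[56:NB,65:NC,88:NA]
Op 9: remove NA -> ring=[56:NB,65:NC]
Op 10: route key 90: none >= 90, wrap to smallest pos 56 -> NB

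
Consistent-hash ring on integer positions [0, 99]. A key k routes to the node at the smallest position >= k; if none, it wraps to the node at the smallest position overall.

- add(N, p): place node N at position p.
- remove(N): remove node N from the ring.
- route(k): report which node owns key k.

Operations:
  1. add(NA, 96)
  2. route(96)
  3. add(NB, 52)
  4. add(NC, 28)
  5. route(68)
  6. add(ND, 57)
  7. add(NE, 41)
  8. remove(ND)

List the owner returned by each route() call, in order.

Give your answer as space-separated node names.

Answer: NA NA

Derivation:
Op 1: add NA@96 -> ring=[96:NA]
Op 2: route key 96: smallest pos >= 96 is 96 -> NA
Op 3: add NB@52 -> ring=[52:NB,96:NA]
Op 4: add NC@28 -> ring=[28:NC,52:NB,96:NA]
Op 5: route key 68: smallest pos >= 68 is 96 -> NA
Op 6: add ND@57 -> ring=[28:NC,52:NB,57:ND,96:NA]
Op 7: add NE@41 -> ring=[28:NC,41:NE,52:NB,57:ND,96:NA]
Op 8: remove ND -> ring=[28:NC,41:NE,52:NB,96:NA]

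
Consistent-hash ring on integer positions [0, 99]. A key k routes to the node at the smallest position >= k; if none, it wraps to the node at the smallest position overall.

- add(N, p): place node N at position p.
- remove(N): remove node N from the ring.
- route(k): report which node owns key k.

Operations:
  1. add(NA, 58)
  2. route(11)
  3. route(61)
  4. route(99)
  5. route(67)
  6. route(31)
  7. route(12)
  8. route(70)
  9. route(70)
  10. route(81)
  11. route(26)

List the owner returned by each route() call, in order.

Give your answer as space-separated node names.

Op 1: add NA@58 -> ring=[58:NA]
Op 2: route key 11: smallest pos >= 11 is 58 -> NA
Op 3: route key 61: none >= 61, wrap to smallest pos 58 -> NA
Op 4: route key 99: none >= 99, wrap to smallest pos 58 -> NA
Op 5: route key 67: none >= 67, wrap to smallest pos 58 -> NA
Op 6: route key 31: smallest pos >= 31 is 58 -> NA
Op 7: route key 12: smallest pos >= 12 is 58 -> NA
Op 8: route key 70: none >= 70, wrap to smallest pos 58 -> NA
Op 9: route key 70: none >= 70, wrap to smallest pos 58 -> NA
Op 10: route key 81: none >= 81, wrap to smallest pos 58 -> NA
Op 11: route key 26: smallest pos >= 26 is 58 -> NA

Answer: NA NA NA NA NA NA NA NA NA NA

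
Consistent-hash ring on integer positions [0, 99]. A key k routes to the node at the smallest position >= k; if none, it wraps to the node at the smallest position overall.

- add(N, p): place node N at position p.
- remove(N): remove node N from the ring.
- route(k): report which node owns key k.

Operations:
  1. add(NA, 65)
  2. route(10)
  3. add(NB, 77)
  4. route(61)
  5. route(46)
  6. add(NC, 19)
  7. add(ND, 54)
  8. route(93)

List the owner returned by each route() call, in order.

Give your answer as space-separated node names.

Op 1: add NA@65 -> ring=[65:NA]
Op 2: route key 10: smallest pos >= 10 is 65 -> NA
Op 3: add NB@77 -> ring=[65:NA,77:NB]
Op 4: route key 61: smallest pos >= 61 is 65 -> NA
Op 5: route key 46: smallest pos >= 46 is 65 -> NA
Op 6: add NC@19 -> ring=[19:NC,65:NA,77:NB]
Op 7: add ND@54 -> ring=[19:NC,54:ND,65:NA,77:NB]
Op 8: route key 93: none >= 93, wrap to smallest pos 19 -> NC

Answer: NA NA NA NC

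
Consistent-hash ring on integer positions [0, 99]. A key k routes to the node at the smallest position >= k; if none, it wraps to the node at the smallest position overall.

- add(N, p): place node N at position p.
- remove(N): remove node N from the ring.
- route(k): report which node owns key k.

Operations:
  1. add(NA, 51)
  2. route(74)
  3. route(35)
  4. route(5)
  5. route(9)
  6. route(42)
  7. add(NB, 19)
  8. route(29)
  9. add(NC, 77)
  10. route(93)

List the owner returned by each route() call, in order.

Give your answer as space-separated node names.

Op 1: add NA@51 -> ring=[51:NA]
Op 2: route key 74: none >= 74, wrap to smallest pos 51 -> NA
Op 3: route key 35: smallest pos >= 35 is 51 -> NA
Op 4: route key 5: smallest pos >= 5 is 51 -> NA
Op 5: route key 9: smallest pos >= 9 is 51 -> NA
Op 6: route key 42: smallest pos >= 42 is 51 -> NA
Op 7: add NB@19 -> ring=[19:NB,51:NA]
Op 8: route key 29: smallest pos >= 29 is 51 -> NA
Op 9: add NC@77 -> ring=[19:NB,51:NA,77:NC]
Op 10: route key 93: none >= 93, wrap to smallest pos 19 -> NB

Answer: NA NA NA NA NA NA NB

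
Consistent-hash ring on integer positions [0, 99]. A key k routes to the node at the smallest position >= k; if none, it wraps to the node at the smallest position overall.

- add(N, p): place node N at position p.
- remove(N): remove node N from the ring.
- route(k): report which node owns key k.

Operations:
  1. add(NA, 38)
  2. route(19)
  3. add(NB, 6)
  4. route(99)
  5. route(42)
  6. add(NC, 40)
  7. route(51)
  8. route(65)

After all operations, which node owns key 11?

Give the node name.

Answer: NA

Derivation:
Op 1: add NA@38 -> ring=[38:NA]
Op 2: route key 19: smallest pos >= 19 is 38 -> NA
Op 3: add NB@6 -> ring=[6:NB,38:NA]
Op 4: route key 99: none >= 99, wrap to smallest pos 6 -> NB
Op 5: route key 42: none >= 42, wrap to smallest pos 6 -> NB
Op 6: add NC@40 -> ring=[6:NB,38:NA,40:NC]
Op 7: route key 51: none >= 51, wrap to smallest pos 6 -> NB
Op 8: route key 65: none >= 65, wrap to smallest pos 6 -> NB
Final route key 11: smallest pos >= 11 is 38 -> NA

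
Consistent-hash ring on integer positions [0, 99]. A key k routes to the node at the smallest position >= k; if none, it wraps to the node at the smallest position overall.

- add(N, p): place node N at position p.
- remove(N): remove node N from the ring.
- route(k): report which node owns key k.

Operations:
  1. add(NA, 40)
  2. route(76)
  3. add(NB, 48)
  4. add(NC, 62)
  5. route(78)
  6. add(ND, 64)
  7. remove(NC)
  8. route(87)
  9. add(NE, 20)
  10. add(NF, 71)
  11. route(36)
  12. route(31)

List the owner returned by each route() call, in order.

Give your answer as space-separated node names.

Answer: NA NA NA NA NA

Derivation:
Op 1: add NA@40 -> ring=[40:NA]
Op 2: route key 76: none >= 76, wrap to smallest pos 40 -> NA
Op 3: add NB@48 -> ring=[40:NA,48:NB]
Op 4: add NC@62 -> ring=[40:NA,48:NB,62:NC]
Op 5: route key 78: none >= 78, wrap to smallest pos 40 -> NA
Op 6: add ND@64 -> ring=[40:NA,48:NB,62:NC,64:ND]
Op 7: remove NC -> ring=[40:NA,48:NB,64:ND]
Op 8: route key 87: none >= 87, wrap to smallest pos 40 -> NA
Op 9: add NE@20 -> ring=[20:NE,40:NA,48:NB,64:ND]
Op 10: add NF@71 -> ring=[20:NE,40:NA,48:NB,64:ND,71:NF]
Op 11: route key 36: smallest pos >= 36 is 40 -> NA
Op 12: route key 31: smallest pos >= 31 is 40 -> NA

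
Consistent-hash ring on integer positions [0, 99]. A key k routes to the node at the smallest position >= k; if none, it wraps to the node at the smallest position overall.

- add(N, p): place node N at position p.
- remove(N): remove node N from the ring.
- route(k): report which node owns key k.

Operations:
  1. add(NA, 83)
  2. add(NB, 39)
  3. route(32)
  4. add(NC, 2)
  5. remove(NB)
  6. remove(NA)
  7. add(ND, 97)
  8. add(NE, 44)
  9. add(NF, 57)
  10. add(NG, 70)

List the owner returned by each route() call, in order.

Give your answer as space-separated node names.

Answer: NB

Derivation:
Op 1: add NA@83 -> ring=[83:NA]
Op 2: add NB@39 -> ring=[39:NB,83:NA]
Op 3: route key 32: smallest pos >= 32 is 39 -> NB
Op 4: add NC@2 -> ring=[2:NC,39:NB,83:NA]
Op 5: remove NB -> ring=[2:NC,83:NA]
Op 6: remove NA -> ring=[2:NC]
Op 7: add ND@97 -> ring=[2:NC,97:ND]
Op 8: add NE@44 -> ring=[2:NC,44:NE,97:ND]
Op 9: add NF@57 -> ring=[2:NC,44:NE,57:NF,97:ND]
Op 10: add NG@70 -> ring=[2:NC,44:NE,57:NF,70:NG,97:ND]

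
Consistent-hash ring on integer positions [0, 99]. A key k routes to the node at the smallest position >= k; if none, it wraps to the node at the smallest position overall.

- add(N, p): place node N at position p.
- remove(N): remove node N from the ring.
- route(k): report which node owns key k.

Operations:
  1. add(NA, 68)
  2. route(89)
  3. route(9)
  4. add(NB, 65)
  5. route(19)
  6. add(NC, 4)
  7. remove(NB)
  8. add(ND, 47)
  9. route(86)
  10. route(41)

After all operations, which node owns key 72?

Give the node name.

Op 1: add NA@68 -> ring=[68:NA]
Op 2: route key 89: none >= 89, wrap to smallest pos 68 -> NA
Op 3: route key 9: smallest pos >= 9 is 68 -> NA
Op 4: add NB@65 -> ring=[65:NB,68:NA]
Op 5: route key 19: smallest pos >= 19 is 65 -> NB
Op 6: add NC@4 -> ring=[4:NC,65:NB,68:NA]
Op 7: remove NB -> ring=[4:NC,68:NA]
Op 8: add ND@47 -> ring=[4:NC,47:ND,68:NA]
Op 9: route key 86: none >= 86, wrap to smallest pos 4 -> NC
Op 10: route key 41: smallest pos >= 41 is 47 -> ND
Final route key 72: none >= 72, wrap to smallest pos 4 -> NC

Answer: NC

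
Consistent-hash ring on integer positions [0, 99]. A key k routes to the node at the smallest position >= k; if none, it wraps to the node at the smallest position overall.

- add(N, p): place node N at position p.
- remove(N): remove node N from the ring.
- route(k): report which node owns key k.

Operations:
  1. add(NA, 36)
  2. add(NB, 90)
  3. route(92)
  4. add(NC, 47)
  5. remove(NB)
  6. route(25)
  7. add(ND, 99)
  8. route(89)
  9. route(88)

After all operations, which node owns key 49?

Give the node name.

Answer: ND

Derivation:
Op 1: add NA@36 -> ring=[36:NA]
Op 2: add NB@90 -> ring=[36:NA,90:NB]
Op 3: route key 92: none >= 92, wrap to smallest pos 36 -> NA
Op 4: add NC@47 -> ring=[36:NA,47:NC,90:NB]
Op 5: remove NB -> ring=[36:NA,47:NC]
Op 6: route key 25: smallest pos >= 25 is 36 -> NA
Op 7: add ND@99 -> ring=[36:NA,47:NC,99:ND]
Op 8: route key 89: smallest pos >= 89 is 99 -> ND
Op 9: route key 88: smallest pos >= 88 is 99 -> ND
Final route key 49: smallest pos >= 49 is 99 -> ND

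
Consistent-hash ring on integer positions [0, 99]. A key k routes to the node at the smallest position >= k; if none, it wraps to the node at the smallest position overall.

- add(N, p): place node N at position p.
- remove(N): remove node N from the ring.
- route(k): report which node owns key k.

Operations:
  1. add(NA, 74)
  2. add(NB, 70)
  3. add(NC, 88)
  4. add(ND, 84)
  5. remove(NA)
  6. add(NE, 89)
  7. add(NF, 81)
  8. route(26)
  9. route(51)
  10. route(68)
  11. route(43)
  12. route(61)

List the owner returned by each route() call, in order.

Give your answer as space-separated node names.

Op 1: add NA@74 -> ring=[74:NA]
Op 2: add NB@70 -> ring=[70:NB,74:NA]
Op 3: add NC@88 -> ring=[70:NB,74:NA,88:NC]
Op 4: add ND@84 -> ring=[70:NB,74:NA,84:ND,88:NC]
Op 5: remove NA -> ring=[70:NB,84:ND,88:NC]
Op 6: add NE@89 -> ring=[70:NB,84:ND,88:NC,89:NE]
Op 7: add NF@81 -> ring=[70:NB,81:NF,84:ND,88:NC,89:NE]
Op 8: route key 26: smallest pos >= 26 is 70 -> NB
Op 9: route key 51: smallest pos >= 51 is 70 -> NB
Op 10: route key 68: smallest pos >= 68 is 70 -> NB
Op 11: route key 43: smallest pos >= 43 is 70 -> NB
Op 12: route key 61: smallest pos >= 61 is 70 -> NB

Answer: NB NB NB NB NB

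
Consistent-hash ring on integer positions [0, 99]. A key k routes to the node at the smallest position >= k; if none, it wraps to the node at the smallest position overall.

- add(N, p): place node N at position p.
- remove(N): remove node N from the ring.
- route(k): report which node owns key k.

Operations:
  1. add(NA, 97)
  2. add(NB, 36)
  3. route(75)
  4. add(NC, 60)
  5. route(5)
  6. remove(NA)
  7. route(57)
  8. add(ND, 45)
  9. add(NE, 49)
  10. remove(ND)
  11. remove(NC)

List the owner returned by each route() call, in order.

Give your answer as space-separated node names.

Answer: NA NB NC

Derivation:
Op 1: add NA@97 -> ring=[97:NA]
Op 2: add NB@36 -> ring=[36:NB,97:NA]
Op 3: route key 75: smallest pos >= 75 is 97 -> NA
Op 4: add NC@60 -> ring=[36:NB,60:NC,97:NA]
Op 5: route key 5: smallest pos >= 5 is 36 -> NB
Op 6: remove NA -> ring=[36:NB,60:NC]
Op 7: route key 57: smallest pos >= 57 is 60 -> NC
Op 8: add ND@45 -> ring=[36:NB,45:ND,60:NC]
Op 9: add NE@49 -> ring=[36:NB,45:ND,49:NE,60:NC]
Op 10: remove ND -> ring=[36:NB,49:NE,60:NC]
Op 11: remove NC -> ring=[36:NB,49:NE]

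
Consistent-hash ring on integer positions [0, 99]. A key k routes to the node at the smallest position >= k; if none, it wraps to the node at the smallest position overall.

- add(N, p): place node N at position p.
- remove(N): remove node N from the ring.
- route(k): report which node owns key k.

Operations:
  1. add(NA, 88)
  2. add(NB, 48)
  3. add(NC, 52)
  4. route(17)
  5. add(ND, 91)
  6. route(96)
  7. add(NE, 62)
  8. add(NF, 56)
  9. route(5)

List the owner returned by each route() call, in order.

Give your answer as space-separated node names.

Answer: NB NB NB

Derivation:
Op 1: add NA@88 -> ring=[88:NA]
Op 2: add NB@48 -> ring=[48:NB,88:NA]
Op 3: add NC@52 -> ring=[48:NB,52:NC,88:NA]
Op 4: route key 17: smallest pos >= 17 is 48 -> NB
Op 5: add ND@91 -> ring=[48:NB,52:NC,88:NA,91:ND]
Op 6: route key 96: none >= 96, wrap to smallest pos 48 -> NB
Op 7: add NE@62 -> ring=[48:NB,52:NC,62:NE,88:NA,91:ND]
Op 8: add NF@56 -> ring=[48:NB,52:NC,56:NF,62:NE,88:NA,91:ND]
Op 9: route key 5: smallest pos >= 5 is 48 -> NB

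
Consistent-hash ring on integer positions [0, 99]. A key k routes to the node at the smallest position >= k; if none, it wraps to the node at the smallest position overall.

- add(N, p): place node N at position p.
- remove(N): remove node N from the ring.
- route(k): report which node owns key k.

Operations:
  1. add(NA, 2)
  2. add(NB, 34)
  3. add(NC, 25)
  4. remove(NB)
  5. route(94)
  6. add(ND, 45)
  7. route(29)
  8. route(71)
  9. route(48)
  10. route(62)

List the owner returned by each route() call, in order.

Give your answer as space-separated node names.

Answer: NA ND NA NA NA

Derivation:
Op 1: add NA@2 -> ring=[2:NA]
Op 2: add NB@34 -> ring=[2:NA,34:NB]
Op 3: add NC@25 -> ring=[2:NA,25:NC,34:NB]
Op 4: remove NB -> ring=[2:NA,25:NC]
Op 5: route key 94: none >= 94, wrap to smallest pos 2 -> NA
Op 6: add ND@45 -> ring=[2:NA,25:NC,45:ND]
Op 7: route key 29: smallest pos >= 29 is 45 -> ND
Op 8: route key 71: none >= 71, wrap to smallest pos 2 -> NA
Op 9: route key 48: none >= 48, wrap to smallest pos 2 -> NA
Op 10: route key 62: none >= 62, wrap to smallest pos 2 -> NA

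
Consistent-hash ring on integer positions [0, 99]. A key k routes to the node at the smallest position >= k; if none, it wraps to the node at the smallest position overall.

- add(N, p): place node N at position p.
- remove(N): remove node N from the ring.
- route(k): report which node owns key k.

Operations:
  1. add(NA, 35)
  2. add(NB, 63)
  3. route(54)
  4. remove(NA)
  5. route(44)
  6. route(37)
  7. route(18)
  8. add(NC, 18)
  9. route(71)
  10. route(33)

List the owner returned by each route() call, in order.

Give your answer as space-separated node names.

Answer: NB NB NB NB NC NB

Derivation:
Op 1: add NA@35 -> ring=[35:NA]
Op 2: add NB@63 -> ring=[35:NA,63:NB]
Op 3: route key 54: smallest pos >= 54 is 63 -> NB
Op 4: remove NA -> ring=[63:NB]
Op 5: route key 44: smallest pos >= 44 is 63 -> NB
Op 6: route key 37: smallest pos >= 37 is 63 -> NB
Op 7: route key 18: smallest pos >= 18 is 63 -> NB
Op 8: add NC@18 -> ring=[18:NC,63:NB]
Op 9: route key 71: none >= 71, wrap to smallest pos 18 -> NC
Op 10: route key 33: smallest pos >= 33 is 63 -> NB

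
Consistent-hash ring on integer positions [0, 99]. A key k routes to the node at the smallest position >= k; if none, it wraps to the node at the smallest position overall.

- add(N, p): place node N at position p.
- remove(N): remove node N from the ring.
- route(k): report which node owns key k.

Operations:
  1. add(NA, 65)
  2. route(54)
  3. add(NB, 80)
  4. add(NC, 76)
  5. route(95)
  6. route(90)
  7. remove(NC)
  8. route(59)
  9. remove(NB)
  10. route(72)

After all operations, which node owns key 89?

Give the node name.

Op 1: add NA@65 -> ring=[65:NA]
Op 2: route key 54: smallest pos >= 54 is 65 -> NA
Op 3: add NB@80 -> ring=[65:NA,80:NB]
Op 4: add NC@76 -> ring=[65:NA,76:NC,80:NB]
Op 5: route key 95: none >= 95, wrap to smallest pos 65 -> NA
Op 6: route key 90: none >= 90, wrap to smallest pos 65 -> NA
Op 7: remove NC -> ring=[65:NA,80:NB]
Op 8: route key 59: smallest pos >= 59 is 65 -> NA
Op 9: remove NB -> ring=[65:NA]
Op 10: route key 72: none >= 72, wrap to smallest pos 65 -> NA
Final route key 89: none >= 89, wrap to smallest pos 65 -> NA

Answer: NA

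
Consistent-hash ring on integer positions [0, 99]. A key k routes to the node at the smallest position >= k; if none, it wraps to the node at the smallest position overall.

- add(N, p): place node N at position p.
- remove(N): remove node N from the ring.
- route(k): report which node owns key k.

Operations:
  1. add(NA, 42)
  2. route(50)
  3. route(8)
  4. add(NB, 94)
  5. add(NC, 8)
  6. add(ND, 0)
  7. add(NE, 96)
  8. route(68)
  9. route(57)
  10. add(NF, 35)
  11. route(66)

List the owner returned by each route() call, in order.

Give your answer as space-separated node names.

Answer: NA NA NB NB NB

Derivation:
Op 1: add NA@42 -> ring=[42:NA]
Op 2: route key 50: none >= 50, wrap to smallest pos 42 -> NA
Op 3: route key 8: smallest pos >= 8 is 42 -> NA
Op 4: add NB@94 -> ring=[42:NA,94:NB]
Op 5: add NC@8 -> ring=[8:NC,42:NA,94:NB]
Op 6: add ND@0 -> ring=[0:ND,8:NC,42:NA,94:NB]
Op 7: add NE@96 -> ring=[0:ND,8:NC,42:NA,94:NB,96:NE]
Op 8: route key 68: smallest pos >= 68 is 94 -> NB
Op 9: route key 57: smallest pos >= 57 is 94 -> NB
Op 10: add NF@35 -> ring=[0:ND,8:NC,35:NF,42:NA,94:NB,96:NE]
Op 11: route key 66: smallest pos >= 66 is 94 -> NB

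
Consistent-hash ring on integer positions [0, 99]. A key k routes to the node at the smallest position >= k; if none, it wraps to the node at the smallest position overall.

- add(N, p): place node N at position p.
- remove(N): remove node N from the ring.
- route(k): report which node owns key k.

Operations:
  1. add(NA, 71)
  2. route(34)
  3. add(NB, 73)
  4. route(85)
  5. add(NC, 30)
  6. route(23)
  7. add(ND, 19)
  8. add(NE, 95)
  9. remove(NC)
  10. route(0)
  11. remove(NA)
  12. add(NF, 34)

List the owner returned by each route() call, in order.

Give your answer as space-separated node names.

Answer: NA NA NC ND

Derivation:
Op 1: add NA@71 -> ring=[71:NA]
Op 2: route key 34: smallest pos >= 34 is 71 -> NA
Op 3: add NB@73 -> ring=[71:NA,73:NB]
Op 4: route key 85: none >= 85, wrap to smallest pos 71 -> NA
Op 5: add NC@30 -> ring=[30:NC,71:NA,73:NB]
Op 6: route key 23: smallest pos >= 23 is 30 -> NC
Op 7: add ND@19 -> ring=[19:ND,30:NC,71:NA,73:NB]
Op 8: add NE@95 -> ring=[19:ND,30:NC,71:NA,73:NB,95:NE]
Op 9: remove NC -> ring=[19:ND,71:NA,73:NB,95:NE]
Op 10: route key 0: smallest pos >= 0 is 19 -> ND
Op 11: remove NA -> ring=[19:ND,73:NB,95:NE]
Op 12: add NF@34 -> ring=[19:ND,34:NF,73:NB,95:NE]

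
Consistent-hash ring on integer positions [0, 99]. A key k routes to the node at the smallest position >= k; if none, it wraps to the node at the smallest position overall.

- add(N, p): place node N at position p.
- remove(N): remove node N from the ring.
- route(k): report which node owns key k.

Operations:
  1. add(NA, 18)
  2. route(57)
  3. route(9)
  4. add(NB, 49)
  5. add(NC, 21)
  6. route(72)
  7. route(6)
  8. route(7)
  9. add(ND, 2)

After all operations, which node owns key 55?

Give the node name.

Op 1: add NA@18 -> ring=[18:NA]
Op 2: route key 57: none >= 57, wrap to smallest pos 18 -> NA
Op 3: route key 9: smallest pos >= 9 is 18 -> NA
Op 4: add NB@49 -> ring=[18:NA,49:NB]
Op 5: add NC@21 -> ring=[18:NA,21:NC,49:NB]
Op 6: route key 72: none >= 72, wrap to smallest pos 18 -> NA
Op 7: route key 6: smallest pos >= 6 is 18 -> NA
Op 8: route key 7: smallest pos >= 7 is 18 -> NA
Op 9: add ND@2 -> ring=[2:ND,18:NA,21:NC,49:NB]
Final route key 55: none >= 55, wrap to smallest pos 2 -> ND

Answer: ND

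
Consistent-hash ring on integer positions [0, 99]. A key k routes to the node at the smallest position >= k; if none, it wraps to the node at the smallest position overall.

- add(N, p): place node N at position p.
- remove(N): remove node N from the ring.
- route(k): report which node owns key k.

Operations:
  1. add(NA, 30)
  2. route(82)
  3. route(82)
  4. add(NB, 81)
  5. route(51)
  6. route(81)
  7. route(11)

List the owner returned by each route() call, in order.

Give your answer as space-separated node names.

Op 1: add NA@30 -> ring=[30:NA]
Op 2: route key 82: none >= 82, wrap to smallest pos 30 -> NA
Op 3: route key 82: none >= 82, wrap to smallest pos 30 -> NA
Op 4: add NB@81 -> ring=[30:NA,81:NB]
Op 5: route key 51: smallest pos >= 51 is 81 -> NB
Op 6: route key 81: smallest pos >= 81 is 81 -> NB
Op 7: route key 11: smallest pos >= 11 is 30 -> NA

Answer: NA NA NB NB NA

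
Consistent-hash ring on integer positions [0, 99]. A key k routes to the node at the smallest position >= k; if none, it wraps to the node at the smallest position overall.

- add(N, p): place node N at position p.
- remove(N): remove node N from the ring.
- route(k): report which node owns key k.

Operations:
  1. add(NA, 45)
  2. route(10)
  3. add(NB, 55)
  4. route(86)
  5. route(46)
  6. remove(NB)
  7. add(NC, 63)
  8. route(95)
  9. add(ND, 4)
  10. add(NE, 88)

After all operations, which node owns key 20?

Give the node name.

Op 1: add NA@45 -> ring=[45:NA]
Op 2: route key 10: smallest pos >= 10 is 45 -> NA
Op 3: add NB@55 -> ring=[45:NA,55:NB]
Op 4: route key 86: none >= 86, wrap to smallest pos 45 -> NA
Op 5: route key 46: smallest pos >= 46 is 55 -> NB
Op 6: remove NB -> ring=[45:NA]
Op 7: add NC@63 -> ring=[45:NA,63:NC]
Op 8: route key 95: none >= 95, wrap to smallest pos 45 -> NA
Op 9: add ND@4 -> ring=[4:ND,45:NA,63:NC]
Op 10: add NE@88 -> ring=[4:ND,45:NA,63:NC,88:NE]
Final route key 20: smallest pos >= 20 is 45 -> NA

Answer: NA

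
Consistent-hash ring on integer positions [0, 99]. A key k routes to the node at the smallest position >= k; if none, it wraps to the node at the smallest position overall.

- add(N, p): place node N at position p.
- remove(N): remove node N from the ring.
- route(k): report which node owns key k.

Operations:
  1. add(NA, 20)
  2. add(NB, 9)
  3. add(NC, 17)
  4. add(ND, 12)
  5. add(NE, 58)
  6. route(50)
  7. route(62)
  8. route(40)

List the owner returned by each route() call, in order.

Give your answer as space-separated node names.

Op 1: add NA@20 -> ring=[20:NA]
Op 2: add NB@9 -> ring=[9:NB,20:NA]
Op 3: add NC@17 -> ring=[9:NB,17:NC,20:NA]
Op 4: add ND@12 -> ring=[9:NB,12:ND,17:NC,20:NA]
Op 5: add NE@58 -> ring=[9:NB,12:ND,17:NC,20:NA,58:NE]
Op 6: route key 50: smallest pos >= 50 is 58 -> NE
Op 7: route key 62: none >= 62, wrap to smallest pos 9 -> NB
Op 8: route key 40: smallest pos >= 40 is 58 -> NE

Answer: NE NB NE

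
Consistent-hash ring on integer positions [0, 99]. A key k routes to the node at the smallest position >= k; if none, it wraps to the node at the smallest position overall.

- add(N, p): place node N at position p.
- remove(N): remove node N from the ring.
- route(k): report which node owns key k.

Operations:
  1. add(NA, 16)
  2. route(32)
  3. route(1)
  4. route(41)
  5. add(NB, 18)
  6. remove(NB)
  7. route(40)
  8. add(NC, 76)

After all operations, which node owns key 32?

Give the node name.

Answer: NC

Derivation:
Op 1: add NA@16 -> ring=[16:NA]
Op 2: route key 32: none >= 32, wrap to smallest pos 16 -> NA
Op 3: route key 1: smallest pos >= 1 is 16 -> NA
Op 4: route key 41: none >= 41, wrap to smallest pos 16 -> NA
Op 5: add NB@18 -> ring=[16:NA,18:NB]
Op 6: remove NB -> ring=[16:NA]
Op 7: route key 40: none >= 40, wrap to smallest pos 16 -> NA
Op 8: add NC@76 -> ring=[16:NA,76:NC]
Final route key 32: smallest pos >= 32 is 76 -> NC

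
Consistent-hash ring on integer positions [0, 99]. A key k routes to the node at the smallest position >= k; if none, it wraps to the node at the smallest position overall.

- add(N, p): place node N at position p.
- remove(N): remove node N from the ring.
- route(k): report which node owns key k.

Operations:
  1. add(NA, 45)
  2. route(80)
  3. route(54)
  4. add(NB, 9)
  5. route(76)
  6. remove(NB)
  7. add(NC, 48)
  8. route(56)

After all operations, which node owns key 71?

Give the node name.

Answer: NA

Derivation:
Op 1: add NA@45 -> ring=[45:NA]
Op 2: route key 80: none >= 80, wrap to smallest pos 45 -> NA
Op 3: route key 54: none >= 54, wrap to smallest pos 45 -> NA
Op 4: add NB@9 -> ring=[9:NB,45:NA]
Op 5: route key 76: none >= 76, wrap to smallest pos 9 -> NB
Op 6: remove NB -> ring=[45:NA]
Op 7: add NC@48 -> ring=[45:NA,48:NC]
Op 8: route key 56: none >= 56, wrap to smallest pos 45 -> NA
Final route key 71: none >= 71, wrap to smallest pos 45 -> NA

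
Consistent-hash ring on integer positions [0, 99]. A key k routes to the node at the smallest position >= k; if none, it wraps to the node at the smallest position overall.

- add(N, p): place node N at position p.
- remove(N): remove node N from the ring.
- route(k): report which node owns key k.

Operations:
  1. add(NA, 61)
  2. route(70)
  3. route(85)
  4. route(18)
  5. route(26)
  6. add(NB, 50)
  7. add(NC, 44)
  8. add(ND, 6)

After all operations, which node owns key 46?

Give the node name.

Op 1: add NA@61 -> ring=[61:NA]
Op 2: route key 70: none >= 70, wrap to smallest pos 61 -> NA
Op 3: route key 85: none >= 85, wrap to smallest pos 61 -> NA
Op 4: route key 18: smallest pos >= 18 is 61 -> NA
Op 5: route key 26: smallest pos >= 26 is 61 -> NA
Op 6: add NB@50 -> ring=[50:NB,61:NA]
Op 7: add NC@44 -> ring=[44:NC,50:NB,61:NA]
Op 8: add ND@6 -> ring=[6:ND,44:NC,50:NB,61:NA]
Final route key 46: smallest pos >= 46 is 50 -> NB

Answer: NB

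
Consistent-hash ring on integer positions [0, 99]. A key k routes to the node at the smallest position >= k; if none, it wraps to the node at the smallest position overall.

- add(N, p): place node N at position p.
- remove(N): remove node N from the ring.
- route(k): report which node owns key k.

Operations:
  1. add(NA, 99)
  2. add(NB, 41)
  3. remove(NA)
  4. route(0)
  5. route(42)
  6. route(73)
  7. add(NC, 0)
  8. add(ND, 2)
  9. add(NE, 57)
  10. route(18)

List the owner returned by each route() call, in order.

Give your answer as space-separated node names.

Op 1: add NA@99 -> ring=[99:NA]
Op 2: add NB@41 -> ring=[41:NB,99:NA]
Op 3: remove NA -> ring=[41:NB]
Op 4: route key 0: smallest pos >= 0 is 41 -> NB
Op 5: route key 42: none >= 42, wrap to smallest pos 41 -> NB
Op 6: route key 73: none >= 73, wrap to smallest pos 41 -> NB
Op 7: add NC@0 -> ring=[0:NC,41:NB]
Op 8: add ND@2 -> ring=[0:NC,2:ND,41:NB]
Op 9: add NE@57 -> ring=[0:NC,2:ND,41:NB,57:NE]
Op 10: route key 18: smallest pos >= 18 is 41 -> NB

Answer: NB NB NB NB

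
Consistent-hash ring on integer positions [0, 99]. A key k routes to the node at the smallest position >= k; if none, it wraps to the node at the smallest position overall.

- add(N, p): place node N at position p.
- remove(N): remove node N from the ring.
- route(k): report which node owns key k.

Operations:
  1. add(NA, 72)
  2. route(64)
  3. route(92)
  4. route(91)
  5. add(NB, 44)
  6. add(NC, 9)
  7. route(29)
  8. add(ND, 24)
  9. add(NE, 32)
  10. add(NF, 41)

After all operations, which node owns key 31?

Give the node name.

Op 1: add NA@72 -> ring=[72:NA]
Op 2: route key 64: smallest pos >= 64 is 72 -> NA
Op 3: route key 92: none >= 92, wrap to smallest pos 72 -> NA
Op 4: route key 91: none >= 91, wrap to smallest pos 72 -> NA
Op 5: add NB@44 -> ring=[44:NB,72:NA]
Op 6: add NC@9 -> ring=[9:NC,44:NB,72:NA]
Op 7: route key 29: smallest pos >= 29 is 44 -> NB
Op 8: add ND@24 -> ring=[9:NC,24:ND,44:NB,72:NA]
Op 9: add NE@32 -> ring=[9:NC,24:ND,32:NE,44:NB,72:NA]
Op 10: add NF@41 -> ring=[9:NC,24:ND,32:NE,41:NF,44:NB,72:NA]
Final route key 31: smallest pos >= 31 is 32 -> NE

Answer: NE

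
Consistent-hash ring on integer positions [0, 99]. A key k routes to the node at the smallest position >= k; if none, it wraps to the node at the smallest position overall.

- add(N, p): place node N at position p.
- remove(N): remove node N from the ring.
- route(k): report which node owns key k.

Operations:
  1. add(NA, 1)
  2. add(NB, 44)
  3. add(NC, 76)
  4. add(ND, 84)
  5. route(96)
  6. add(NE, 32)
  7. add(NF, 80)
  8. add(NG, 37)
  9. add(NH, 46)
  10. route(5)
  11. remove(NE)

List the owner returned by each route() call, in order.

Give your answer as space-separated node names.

Answer: NA NE

Derivation:
Op 1: add NA@1 -> ring=[1:NA]
Op 2: add NB@44 -> ring=[1:NA,44:NB]
Op 3: add NC@76 -> ring=[1:NA,44:NB,76:NC]
Op 4: add ND@84 -> ring=[1:NA,44:NB,76:NC,84:ND]
Op 5: route key 96: none >= 96, wrap to smallest pos 1 -> NA
Op 6: add NE@32 -> ring=[1:NA,32:NE,44:NB,76:NC,84:ND]
Op 7: add NF@80 -> ring=[1:NA,32:NE,44:NB,76:NC,80:NF,84:ND]
Op 8: add NG@37 -> ring=[1:NA,32:NE,37:NG,44:NB,76:NC,80:NF,84:ND]
Op 9: add NH@46 -> ring=[1:NA,32:NE,37:NG,44:NB,46:NH,76:NC,80:NF,84:ND]
Op 10: route key 5: smallest pos >= 5 is 32 -> NE
Op 11: remove NE -> ring=[1:NA,37:NG,44:NB,46:NH,76:NC,80:NF,84:ND]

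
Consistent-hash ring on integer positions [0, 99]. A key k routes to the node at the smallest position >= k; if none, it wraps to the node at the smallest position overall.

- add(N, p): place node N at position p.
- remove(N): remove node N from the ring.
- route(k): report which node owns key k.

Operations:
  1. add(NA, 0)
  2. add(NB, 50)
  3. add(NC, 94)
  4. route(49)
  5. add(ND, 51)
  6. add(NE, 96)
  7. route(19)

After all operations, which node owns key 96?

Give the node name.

Answer: NE

Derivation:
Op 1: add NA@0 -> ring=[0:NA]
Op 2: add NB@50 -> ring=[0:NA,50:NB]
Op 3: add NC@94 -> ring=[0:NA,50:NB,94:NC]
Op 4: route key 49: smallest pos >= 49 is 50 -> NB
Op 5: add ND@51 -> ring=[0:NA,50:NB,51:ND,94:NC]
Op 6: add NE@96 -> ring=[0:NA,50:NB,51:ND,94:NC,96:NE]
Op 7: route key 19: smallest pos >= 19 is 50 -> NB
Final route key 96: smallest pos >= 96 is 96 -> NE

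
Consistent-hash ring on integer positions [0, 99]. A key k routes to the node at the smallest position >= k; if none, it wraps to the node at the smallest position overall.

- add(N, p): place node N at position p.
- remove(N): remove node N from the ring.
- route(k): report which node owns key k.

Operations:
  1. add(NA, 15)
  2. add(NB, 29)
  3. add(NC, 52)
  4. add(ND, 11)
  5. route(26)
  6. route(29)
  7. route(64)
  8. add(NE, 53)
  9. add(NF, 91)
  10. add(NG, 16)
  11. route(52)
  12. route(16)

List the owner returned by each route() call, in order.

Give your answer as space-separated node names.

Answer: NB NB ND NC NG

Derivation:
Op 1: add NA@15 -> ring=[15:NA]
Op 2: add NB@29 -> ring=[15:NA,29:NB]
Op 3: add NC@52 -> ring=[15:NA,29:NB,52:NC]
Op 4: add ND@11 -> ring=[11:ND,15:NA,29:NB,52:NC]
Op 5: route key 26: smallest pos >= 26 is 29 -> NB
Op 6: route key 29: smallest pos >= 29 is 29 -> NB
Op 7: route key 64: none >= 64, wrap to smallest pos 11 -> ND
Op 8: add NE@53 -> ring=[11:ND,15:NA,29:NB,52:NC,53:NE]
Op 9: add NF@91 -> ring=[11:ND,15:NA,29:NB,52:NC,53:NE,91:NF]
Op 10: add NG@16 -> ring=[11:ND,15:NA,16:NG,29:NB,52:NC,53:NE,91:NF]
Op 11: route key 52: smallest pos >= 52 is 52 -> NC
Op 12: route key 16: smallest pos >= 16 is 16 -> NG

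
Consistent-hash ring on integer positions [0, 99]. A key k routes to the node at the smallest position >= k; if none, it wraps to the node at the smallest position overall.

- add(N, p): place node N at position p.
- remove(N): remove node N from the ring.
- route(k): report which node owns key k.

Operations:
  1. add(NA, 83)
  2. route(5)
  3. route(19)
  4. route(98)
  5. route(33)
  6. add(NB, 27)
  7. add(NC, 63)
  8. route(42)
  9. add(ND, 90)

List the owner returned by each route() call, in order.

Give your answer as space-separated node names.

Answer: NA NA NA NA NC

Derivation:
Op 1: add NA@83 -> ring=[83:NA]
Op 2: route key 5: smallest pos >= 5 is 83 -> NA
Op 3: route key 19: smallest pos >= 19 is 83 -> NA
Op 4: route key 98: none >= 98, wrap to smallest pos 83 -> NA
Op 5: route key 33: smallest pos >= 33 is 83 -> NA
Op 6: add NB@27 -> ring=[27:NB,83:NA]
Op 7: add NC@63 -> ring=[27:NB,63:NC,83:NA]
Op 8: route key 42: smallest pos >= 42 is 63 -> NC
Op 9: add ND@90 -> ring=[27:NB,63:NC,83:NA,90:ND]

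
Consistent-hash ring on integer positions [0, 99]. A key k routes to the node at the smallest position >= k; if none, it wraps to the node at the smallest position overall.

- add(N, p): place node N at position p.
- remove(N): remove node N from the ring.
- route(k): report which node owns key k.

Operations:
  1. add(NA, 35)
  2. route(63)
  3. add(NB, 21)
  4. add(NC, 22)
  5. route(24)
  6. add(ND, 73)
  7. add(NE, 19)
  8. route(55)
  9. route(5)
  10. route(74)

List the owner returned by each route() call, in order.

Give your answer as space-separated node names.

Op 1: add NA@35 -> ring=[35:NA]
Op 2: route key 63: none >= 63, wrap to smallest pos 35 -> NA
Op 3: add NB@21 -> ring=[21:NB,35:NA]
Op 4: add NC@22 -> ring=[21:NB,22:NC,35:NA]
Op 5: route key 24: smallest pos >= 24 is 35 -> NA
Op 6: add ND@73 -> ring=[21:NB,22:NC,35:NA,73:ND]
Op 7: add NE@19 -> ring=[19:NE,21:NB,22:NC,35:NA,73:ND]
Op 8: route key 55: smallest pos >= 55 is 73 -> ND
Op 9: route key 5: smallest pos >= 5 is 19 -> NE
Op 10: route key 74: none >= 74, wrap to smallest pos 19 -> NE

Answer: NA NA ND NE NE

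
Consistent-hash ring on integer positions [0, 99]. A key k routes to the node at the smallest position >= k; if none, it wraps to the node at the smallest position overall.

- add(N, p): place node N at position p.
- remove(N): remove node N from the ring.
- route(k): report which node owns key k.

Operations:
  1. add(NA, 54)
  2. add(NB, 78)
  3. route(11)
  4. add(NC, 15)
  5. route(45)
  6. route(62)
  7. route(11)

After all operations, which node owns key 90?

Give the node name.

Op 1: add NA@54 -> ring=[54:NA]
Op 2: add NB@78 -> ring=[54:NA,78:NB]
Op 3: route key 11: smallest pos >= 11 is 54 -> NA
Op 4: add NC@15 -> ring=[15:NC,54:NA,78:NB]
Op 5: route key 45: smallest pos >= 45 is 54 -> NA
Op 6: route key 62: smallest pos >= 62 is 78 -> NB
Op 7: route key 11: smallest pos >= 11 is 15 -> NC
Final route key 90: none >= 90, wrap to smallest pos 15 -> NC

Answer: NC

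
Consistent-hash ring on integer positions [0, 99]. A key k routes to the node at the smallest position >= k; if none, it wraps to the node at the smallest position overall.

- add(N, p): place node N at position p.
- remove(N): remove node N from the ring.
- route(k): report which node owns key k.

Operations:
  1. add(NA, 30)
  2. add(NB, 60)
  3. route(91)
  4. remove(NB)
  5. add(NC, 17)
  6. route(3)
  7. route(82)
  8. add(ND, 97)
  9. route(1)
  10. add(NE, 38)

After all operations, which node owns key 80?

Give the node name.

Answer: ND

Derivation:
Op 1: add NA@30 -> ring=[30:NA]
Op 2: add NB@60 -> ring=[30:NA,60:NB]
Op 3: route key 91: none >= 91, wrap to smallest pos 30 -> NA
Op 4: remove NB -> ring=[30:NA]
Op 5: add NC@17 -> ring=[17:NC,30:NA]
Op 6: route key 3: smallest pos >= 3 is 17 -> NC
Op 7: route key 82: none >= 82, wrap to smallest pos 17 -> NC
Op 8: add ND@97 -> ring=[17:NC,30:NA,97:ND]
Op 9: route key 1: smallest pos >= 1 is 17 -> NC
Op 10: add NE@38 -> ring=[17:NC,30:NA,38:NE,97:ND]
Final route key 80: smallest pos >= 80 is 97 -> ND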